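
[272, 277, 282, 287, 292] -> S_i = 272 + 5*i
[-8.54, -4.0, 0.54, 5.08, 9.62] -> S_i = -8.54 + 4.54*i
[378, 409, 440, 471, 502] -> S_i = 378 + 31*i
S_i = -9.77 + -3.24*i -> [-9.77, -13.01, -16.25, -19.49, -22.73]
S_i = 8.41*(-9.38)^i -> [8.41, -78.89, 739.95, -6940.72, 65103.95]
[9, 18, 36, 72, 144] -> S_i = 9*2^i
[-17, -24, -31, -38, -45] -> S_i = -17 + -7*i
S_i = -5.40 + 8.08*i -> [-5.4, 2.68, 10.76, 18.84, 26.92]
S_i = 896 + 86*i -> [896, 982, 1068, 1154, 1240]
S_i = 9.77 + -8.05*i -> [9.77, 1.72, -6.33, -14.38, -22.43]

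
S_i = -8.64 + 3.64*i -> [-8.64, -5.0, -1.36, 2.28, 5.92]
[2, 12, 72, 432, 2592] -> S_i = 2*6^i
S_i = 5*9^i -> [5, 45, 405, 3645, 32805]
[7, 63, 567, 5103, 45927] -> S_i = 7*9^i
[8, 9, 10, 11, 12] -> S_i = 8 + 1*i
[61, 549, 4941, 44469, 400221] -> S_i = 61*9^i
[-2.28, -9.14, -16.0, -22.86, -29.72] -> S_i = -2.28 + -6.86*i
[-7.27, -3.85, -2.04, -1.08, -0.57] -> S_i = -7.27*0.53^i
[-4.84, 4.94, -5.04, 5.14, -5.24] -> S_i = -4.84*(-1.02)^i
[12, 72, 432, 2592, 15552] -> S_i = 12*6^i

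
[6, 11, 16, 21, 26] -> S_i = 6 + 5*i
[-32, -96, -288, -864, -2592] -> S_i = -32*3^i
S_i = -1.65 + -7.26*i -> [-1.65, -8.91, -16.17, -23.43, -30.69]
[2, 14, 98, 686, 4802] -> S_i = 2*7^i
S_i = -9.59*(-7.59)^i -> [-9.59, 72.79, -552.46, 4193.18, -31826.27]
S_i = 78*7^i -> [78, 546, 3822, 26754, 187278]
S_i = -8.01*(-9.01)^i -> [-8.01, 72.17, -650.25, 5858.78, -52787.57]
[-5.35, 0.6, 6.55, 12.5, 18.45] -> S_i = -5.35 + 5.95*i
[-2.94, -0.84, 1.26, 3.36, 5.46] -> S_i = -2.94 + 2.10*i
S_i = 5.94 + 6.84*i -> [5.94, 12.78, 19.62, 26.46, 33.3]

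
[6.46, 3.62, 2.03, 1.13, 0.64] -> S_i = 6.46*0.56^i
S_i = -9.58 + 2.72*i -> [-9.58, -6.86, -4.14, -1.42, 1.3]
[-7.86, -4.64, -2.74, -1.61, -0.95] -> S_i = -7.86*0.59^i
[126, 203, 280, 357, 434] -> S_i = 126 + 77*i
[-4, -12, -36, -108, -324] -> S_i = -4*3^i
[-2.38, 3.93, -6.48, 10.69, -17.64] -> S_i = -2.38*(-1.65)^i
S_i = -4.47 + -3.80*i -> [-4.47, -8.27, -12.07, -15.87, -19.67]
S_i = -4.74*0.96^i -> [-4.74, -4.55, -4.37, -4.19, -4.03]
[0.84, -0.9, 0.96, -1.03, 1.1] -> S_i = 0.84*(-1.07)^i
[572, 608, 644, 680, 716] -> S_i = 572 + 36*i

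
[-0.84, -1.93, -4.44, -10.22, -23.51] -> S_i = -0.84*2.30^i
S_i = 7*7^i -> [7, 49, 343, 2401, 16807]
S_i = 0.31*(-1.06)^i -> [0.31, -0.33, 0.35, -0.37, 0.39]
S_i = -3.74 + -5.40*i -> [-3.74, -9.14, -14.54, -19.94, -25.34]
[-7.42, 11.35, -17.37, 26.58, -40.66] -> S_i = -7.42*(-1.53)^i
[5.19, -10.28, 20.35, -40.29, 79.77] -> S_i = 5.19*(-1.98)^i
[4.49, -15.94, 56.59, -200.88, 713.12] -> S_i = 4.49*(-3.55)^i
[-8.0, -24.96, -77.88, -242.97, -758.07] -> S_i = -8.00*3.12^i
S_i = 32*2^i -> [32, 64, 128, 256, 512]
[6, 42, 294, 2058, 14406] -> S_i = 6*7^i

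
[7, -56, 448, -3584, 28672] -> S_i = 7*-8^i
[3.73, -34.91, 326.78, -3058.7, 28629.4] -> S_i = 3.73*(-9.36)^i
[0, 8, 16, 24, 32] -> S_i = 0 + 8*i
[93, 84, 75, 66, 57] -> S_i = 93 + -9*i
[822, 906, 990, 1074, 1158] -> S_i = 822 + 84*i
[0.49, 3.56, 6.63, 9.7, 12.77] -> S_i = 0.49 + 3.07*i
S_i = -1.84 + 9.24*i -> [-1.84, 7.4, 16.64, 25.88, 35.12]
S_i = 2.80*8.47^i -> [2.8, 23.72, 200.87, 1701.41, 14410.92]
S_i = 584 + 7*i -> [584, 591, 598, 605, 612]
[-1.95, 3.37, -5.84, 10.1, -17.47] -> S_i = -1.95*(-1.73)^i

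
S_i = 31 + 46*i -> [31, 77, 123, 169, 215]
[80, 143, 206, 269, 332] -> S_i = 80 + 63*i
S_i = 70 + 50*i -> [70, 120, 170, 220, 270]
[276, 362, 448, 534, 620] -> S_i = 276 + 86*i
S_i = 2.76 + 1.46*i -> [2.76, 4.22, 5.68, 7.14, 8.6]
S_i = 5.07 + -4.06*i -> [5.07, 1.01, -3.05, -7.11, -11.17]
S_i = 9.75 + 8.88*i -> [9.75, 18.63, 27.51, 36.39, 45.27]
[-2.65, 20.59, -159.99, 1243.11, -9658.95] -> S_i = -2.65*(-7.77)^i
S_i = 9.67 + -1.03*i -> [9.67, 8.64, 7.61, 6.58, 5.55]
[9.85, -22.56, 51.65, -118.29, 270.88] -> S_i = 9.85*(-2.29)^i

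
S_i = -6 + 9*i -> [-6, 3, 12, 21, 30]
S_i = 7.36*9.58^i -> [7.36, 70.51, 675.47, 6471.04, 61992.6]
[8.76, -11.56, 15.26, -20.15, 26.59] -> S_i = 8.76*(-1.32)^i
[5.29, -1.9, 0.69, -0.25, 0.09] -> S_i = 5.29*(-0.36)^i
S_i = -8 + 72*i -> [-8, 64, 136, 208, 280]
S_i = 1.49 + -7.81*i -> [1.49, -6.32, -14.13, -21.94, -29.75]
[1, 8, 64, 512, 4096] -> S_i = 1*8^i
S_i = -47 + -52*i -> [-47, -99, -151, -203, -255]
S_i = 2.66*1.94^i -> [2.66, 5.16, 10.01, 19.42, 37.68]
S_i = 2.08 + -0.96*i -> [2.08, 1.12, 0.16, -0.8, -1.76]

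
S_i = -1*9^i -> [-1, -9, -81, -729, -6561]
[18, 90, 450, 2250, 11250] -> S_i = 18*5^i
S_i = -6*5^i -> [-6, -30, -150, -750, -3750]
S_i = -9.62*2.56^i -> [-9.62, -24.63, -63.05, -161.4, -413.18]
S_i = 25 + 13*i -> [25, 38, 51, 64, 77]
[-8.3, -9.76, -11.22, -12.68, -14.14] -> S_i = -8.30 + -1.46*i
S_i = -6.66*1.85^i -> [-6.66, -12.32, -22.79, -42.17, -78.01]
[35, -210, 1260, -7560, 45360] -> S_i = 35*-6^i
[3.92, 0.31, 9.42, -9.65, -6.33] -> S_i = Random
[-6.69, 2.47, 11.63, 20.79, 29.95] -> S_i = -6.69 + 9.16*i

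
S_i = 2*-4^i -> [2, -8, 32, -128, 512]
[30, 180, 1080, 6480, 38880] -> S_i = 30*6^i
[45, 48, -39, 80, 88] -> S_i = Random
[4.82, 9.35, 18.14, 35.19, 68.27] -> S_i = 4.82*1.94^i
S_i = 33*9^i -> [33, 297, 2673, 24057, 216513]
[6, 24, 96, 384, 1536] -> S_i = 6*4^i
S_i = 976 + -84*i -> [976, 892, 808, 724, 640]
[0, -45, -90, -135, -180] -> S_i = 0 + -45*i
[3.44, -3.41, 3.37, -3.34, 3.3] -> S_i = 3.44*(-0.99)^i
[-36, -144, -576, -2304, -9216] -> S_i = -36*4^i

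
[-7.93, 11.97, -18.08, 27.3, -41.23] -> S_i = -7.93*(-1.51)^i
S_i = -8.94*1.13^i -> [-8.94, -10.1, -11.42, -12.9, -14.58]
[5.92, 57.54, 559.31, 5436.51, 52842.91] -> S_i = 5.92*9.72^i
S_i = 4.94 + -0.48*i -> [4.94, 4.46, 3.98, 3.5, 3.02]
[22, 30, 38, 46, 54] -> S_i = 22 + 8*i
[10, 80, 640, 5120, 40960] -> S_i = 10*8^i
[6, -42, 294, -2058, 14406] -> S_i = 6*-7^i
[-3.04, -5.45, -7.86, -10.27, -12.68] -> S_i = -3.04 + -2.41*i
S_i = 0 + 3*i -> [0, 3, 6, 9, 12]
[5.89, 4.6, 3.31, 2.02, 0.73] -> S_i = 5.89 + -1.29*i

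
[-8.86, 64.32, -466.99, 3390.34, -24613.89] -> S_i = -8.86*(-7.26)^i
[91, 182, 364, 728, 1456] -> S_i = 91*2^i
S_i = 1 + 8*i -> [1, 9, 17, 25, 33]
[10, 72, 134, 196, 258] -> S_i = 10 + 62*i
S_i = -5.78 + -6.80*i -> [-5.78, -12.58, -19.38, -26.18, -32.98]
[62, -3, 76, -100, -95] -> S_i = Random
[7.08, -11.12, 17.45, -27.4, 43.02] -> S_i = 7.08*(-1.57)^i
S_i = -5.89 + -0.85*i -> [-5.89, -6.74, -7.59, -8.44, -9.29]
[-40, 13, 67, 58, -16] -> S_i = Random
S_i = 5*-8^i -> [5, -40, 320, -2560, 20480]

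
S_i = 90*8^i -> [90, 720, 5760, 46080, 368640]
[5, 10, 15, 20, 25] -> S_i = 5 + 5*i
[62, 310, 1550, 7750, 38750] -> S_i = 62*5^i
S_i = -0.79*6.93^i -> [-0.79, -5.47, -37.94, -262.92, -1822.05]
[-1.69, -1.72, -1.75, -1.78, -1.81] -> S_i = -1.69 + -0.03*i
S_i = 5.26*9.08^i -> [5.26, 47.76, 433.67, 3937.71, 35754.37]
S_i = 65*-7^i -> [65, -455, 3185, -22295, 156065]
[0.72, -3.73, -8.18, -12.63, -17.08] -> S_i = 0.72 + -4.45*i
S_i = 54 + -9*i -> [54, 45, 36, 27, 18]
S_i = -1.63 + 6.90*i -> [-1.63, 5.27, 12.17, 19.07, 25.97]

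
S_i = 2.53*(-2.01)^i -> [2.53, -5.09, 10.22, -20.55, 41.3]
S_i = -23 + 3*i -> [-23, -20, -17, -14, -11]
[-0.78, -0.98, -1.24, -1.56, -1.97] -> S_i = -0.78*1.26^i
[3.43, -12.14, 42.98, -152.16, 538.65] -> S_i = 3.43*(-3.54)^i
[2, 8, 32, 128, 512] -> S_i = 2*4^i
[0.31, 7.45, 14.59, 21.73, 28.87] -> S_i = 0.31 + 7.14*i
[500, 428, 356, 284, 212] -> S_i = 500 + -72*i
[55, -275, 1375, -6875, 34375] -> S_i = 55*-5^i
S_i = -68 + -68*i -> [-68, -136, -204, -272, -340]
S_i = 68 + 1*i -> [68, 69, 70, 71, 72]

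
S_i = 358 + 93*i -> [358, 451, 544, 637, 730]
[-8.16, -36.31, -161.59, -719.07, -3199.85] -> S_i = -8.16*4.45^i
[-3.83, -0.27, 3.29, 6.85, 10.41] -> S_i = -3.83 + 3.56*i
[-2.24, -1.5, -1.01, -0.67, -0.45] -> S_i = -2.24*0.67^i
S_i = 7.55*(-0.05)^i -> [7.55, -0.38, 0.02, -0.0, 0.0]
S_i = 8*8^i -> [8, 64, 512, 4096, 32768]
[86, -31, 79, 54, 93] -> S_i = Random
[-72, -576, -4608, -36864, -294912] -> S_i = -72*8^i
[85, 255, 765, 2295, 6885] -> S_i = 85*3^i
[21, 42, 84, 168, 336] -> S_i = 21*2^i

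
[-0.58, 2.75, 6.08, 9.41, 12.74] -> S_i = -0.58 + 3.33*i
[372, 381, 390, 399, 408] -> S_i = 372 + 9*i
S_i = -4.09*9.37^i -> [-4.09, -38.32, -359.09, -3364.67, -31526.93]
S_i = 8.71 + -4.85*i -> [8.71, 3.86, -0.99, -5.84, -10.69]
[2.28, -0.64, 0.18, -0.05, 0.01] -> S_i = 2.28*(-0.28)^i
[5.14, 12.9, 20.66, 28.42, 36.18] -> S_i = 5.14 + 7.76*i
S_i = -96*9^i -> [-96, -864, -7776, -69984, -629856]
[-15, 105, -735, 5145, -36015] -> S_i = -15*-7^i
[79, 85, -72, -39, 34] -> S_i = Random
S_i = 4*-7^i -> [4, -28, 196, -1372, 9604]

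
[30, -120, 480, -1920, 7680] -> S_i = 30*-4^i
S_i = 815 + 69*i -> [815, 884, 953, 1022, 1091]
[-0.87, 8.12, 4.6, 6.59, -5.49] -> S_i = Random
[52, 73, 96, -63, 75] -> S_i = Random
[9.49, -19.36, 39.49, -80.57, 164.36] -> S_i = 9.49*(-2.04)^i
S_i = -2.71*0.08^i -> [-2.71, -0.22, -0.02, -0.0, -0.0]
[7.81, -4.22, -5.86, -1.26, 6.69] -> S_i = Random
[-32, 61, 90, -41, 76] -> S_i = Random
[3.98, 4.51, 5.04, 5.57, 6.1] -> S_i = 3.98 + 0.53*i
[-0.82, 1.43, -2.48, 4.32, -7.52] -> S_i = -0.82*(-1.74)^i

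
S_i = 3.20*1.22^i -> [3.2, 3.9, 4.76, 5.81, 7.09]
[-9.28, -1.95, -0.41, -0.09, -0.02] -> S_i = -9.28*0.21^i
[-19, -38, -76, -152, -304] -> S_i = -19*2^i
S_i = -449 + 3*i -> [-449, -446, -443, -440, -437]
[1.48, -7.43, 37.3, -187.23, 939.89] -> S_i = 1.48*(-5.02)^i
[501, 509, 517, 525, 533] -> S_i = 501 + 8*i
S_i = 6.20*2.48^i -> [6.2, 15.38, 38.13, 94.57, 234.53]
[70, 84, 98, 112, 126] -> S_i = 70 + 14*i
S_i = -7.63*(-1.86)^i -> [-7.63, 14.19, -26.4, 49.1, -91.32]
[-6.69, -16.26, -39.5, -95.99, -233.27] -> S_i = -6.69*2.43^i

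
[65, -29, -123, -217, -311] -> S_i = 65 + -94*i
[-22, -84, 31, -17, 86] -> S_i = Random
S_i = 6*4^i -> [6, 24, 96, 384, 1536]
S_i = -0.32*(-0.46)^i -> [-0.32, 0.15, -0.07, 0.03, -0.01]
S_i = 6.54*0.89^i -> [6.54, 5.82, 5.18, 4.61, 4.1]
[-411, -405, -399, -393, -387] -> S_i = -411 + 6*i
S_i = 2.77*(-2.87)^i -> [2.77, -7.95, 22.82, -65.48, 187.93]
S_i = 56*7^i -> [56, 392, 2744, 19208, 134456]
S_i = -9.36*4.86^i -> [-9.36, -45.49, -221.08, -1074.45, -5221.81]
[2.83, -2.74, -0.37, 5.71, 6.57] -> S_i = Random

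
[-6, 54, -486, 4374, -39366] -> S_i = -6*-9^i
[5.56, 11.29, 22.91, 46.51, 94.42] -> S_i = 5.56*2.03^i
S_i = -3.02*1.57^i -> [-3.02, -4.74, -7.44, -11.69, -18.35]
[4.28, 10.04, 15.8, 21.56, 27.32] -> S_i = 4.28 + 5.76*i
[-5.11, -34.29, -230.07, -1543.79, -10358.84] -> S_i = -5.11*6.71^i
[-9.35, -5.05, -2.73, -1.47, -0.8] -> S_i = -9.35*0.54^i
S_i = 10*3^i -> [10, 30, 90, 270, 810]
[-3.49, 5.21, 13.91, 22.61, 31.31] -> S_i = -3.49 + 8.70*i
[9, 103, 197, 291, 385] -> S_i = 9 + 94*i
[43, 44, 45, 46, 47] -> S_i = 43 + 1*i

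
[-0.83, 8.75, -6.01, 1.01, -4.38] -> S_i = Random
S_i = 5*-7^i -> [5, -35, 245, -1715, 12005]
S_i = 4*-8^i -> [4, -32, 256, -2048, 16384]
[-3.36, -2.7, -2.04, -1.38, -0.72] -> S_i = -3.36 + 0.66*i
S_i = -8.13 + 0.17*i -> [-8.13, -7.96, -7.79, -7.62, -7.45]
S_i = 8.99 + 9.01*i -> [8.99, 18.0, 27.01, 36.02, 45.03]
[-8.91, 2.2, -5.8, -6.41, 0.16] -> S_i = Random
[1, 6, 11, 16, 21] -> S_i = 1 + 5*i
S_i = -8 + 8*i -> [-8, 0, 8, 16, 24]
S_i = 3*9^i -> [3, 27, 243, 2187, 19683]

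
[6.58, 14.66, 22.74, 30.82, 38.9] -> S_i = 6.58 + 8.08*i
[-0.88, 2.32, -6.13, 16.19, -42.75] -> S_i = -0.88*(-2.64)^i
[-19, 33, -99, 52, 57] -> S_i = Random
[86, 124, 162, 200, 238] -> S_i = 86 + 38*i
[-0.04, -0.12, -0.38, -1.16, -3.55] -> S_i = -0.04*3.07^i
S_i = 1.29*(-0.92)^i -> [1.29, -1.19, 1.09, -1.0, 0.92]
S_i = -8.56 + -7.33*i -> [-8.56, -15.89, -23.22, -30.55, -37.88]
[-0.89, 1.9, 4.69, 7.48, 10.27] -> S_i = -0.89 + 2.79*i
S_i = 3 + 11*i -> [3, 14, 25, 36, 47]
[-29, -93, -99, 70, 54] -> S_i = Random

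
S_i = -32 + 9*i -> [-32, -23, -14, -5, 4]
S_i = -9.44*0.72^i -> [-9.44, -6.8, -4.89, -3.52, -2.54]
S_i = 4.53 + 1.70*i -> [4.53, 6.23, 7.93, 9.63, 11.33]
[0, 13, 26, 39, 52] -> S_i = 0 + 13*i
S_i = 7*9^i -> [7, 63, 567, 5103, 45927]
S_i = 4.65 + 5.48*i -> [4.65, 10.13, 15.61, 21.09, 26.57]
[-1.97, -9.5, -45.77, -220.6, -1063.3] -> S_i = -1.97*4.82^i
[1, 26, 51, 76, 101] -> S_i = 1 + 25*i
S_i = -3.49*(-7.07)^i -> [-3.49, 24.67, -174.45, 1233.34, -8719.73]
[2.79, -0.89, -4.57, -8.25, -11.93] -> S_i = 2.79 + -3.68*i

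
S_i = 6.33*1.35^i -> [6.33, 8.55, 11.54, 15.57, 21.03]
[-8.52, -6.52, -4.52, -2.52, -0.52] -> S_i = -8.52 + 2.00*i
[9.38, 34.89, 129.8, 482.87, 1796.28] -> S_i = 9.38*3.72^i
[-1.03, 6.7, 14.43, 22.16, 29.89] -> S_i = -1.03 + 7.73*i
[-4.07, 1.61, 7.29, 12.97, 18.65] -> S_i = -4.07 + 5.68*i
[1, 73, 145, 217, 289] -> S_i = 1 + 72*i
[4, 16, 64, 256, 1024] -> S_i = 4*4^i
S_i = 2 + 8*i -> [2, 10, 18, 26, 34]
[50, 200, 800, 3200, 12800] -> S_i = 50*4^i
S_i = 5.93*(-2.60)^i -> [5.93, -15.42, 40.09, -104.23, 270.99]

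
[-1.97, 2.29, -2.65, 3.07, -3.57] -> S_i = -1.97*(-1.16)^i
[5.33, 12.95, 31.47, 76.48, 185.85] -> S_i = 5.33*2.43^i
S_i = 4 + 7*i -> [4, 11, 18, 25, 32]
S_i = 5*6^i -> [5, 30, 180, 1080, 6480]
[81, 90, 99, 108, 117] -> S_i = 81 + 9*i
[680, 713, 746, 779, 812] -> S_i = 680 + 33*i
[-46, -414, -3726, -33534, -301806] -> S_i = -46*9^i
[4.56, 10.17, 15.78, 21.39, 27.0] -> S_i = 4.56 + 5.61*i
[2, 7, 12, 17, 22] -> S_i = 2 + 5*i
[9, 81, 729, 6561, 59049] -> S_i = 9*9^i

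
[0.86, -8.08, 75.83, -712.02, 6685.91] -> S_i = 0.86*(-9.39)^i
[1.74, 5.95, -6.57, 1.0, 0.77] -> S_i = Random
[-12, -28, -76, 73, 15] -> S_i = Random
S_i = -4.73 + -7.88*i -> [-4.73, -12.61, -20.49, -28.37, -36.25]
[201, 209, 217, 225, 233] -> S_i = 201 + 8*i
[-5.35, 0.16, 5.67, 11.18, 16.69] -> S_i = -5.35 + 5.51*i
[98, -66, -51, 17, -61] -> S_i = Random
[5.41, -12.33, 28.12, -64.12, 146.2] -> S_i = 5.41*(-2.28)^i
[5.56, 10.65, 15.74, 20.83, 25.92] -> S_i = 5.56 + 5.09*i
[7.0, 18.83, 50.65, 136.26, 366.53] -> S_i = 7.00*2.69^i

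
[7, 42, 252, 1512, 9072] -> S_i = 7*6^i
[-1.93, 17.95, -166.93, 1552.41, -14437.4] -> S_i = -1.93*(-9.30)^i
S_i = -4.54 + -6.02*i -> [-4.54, -10.56, -16.58, -22.6, -28.62]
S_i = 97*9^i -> [97, 873, 7857, 70713, 636417]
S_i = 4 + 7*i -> [4, 11, 18, 25, 32]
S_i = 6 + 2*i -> [6, 8, 10, 12, 14]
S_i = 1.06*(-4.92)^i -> [1.06, -5.22, 25.66, -126.24, 621.11]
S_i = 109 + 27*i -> [109, 136, 163, 190, 217]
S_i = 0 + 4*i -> [0, 4, 8, 12, 16]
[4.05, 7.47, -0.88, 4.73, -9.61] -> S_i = Random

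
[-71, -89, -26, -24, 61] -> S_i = Random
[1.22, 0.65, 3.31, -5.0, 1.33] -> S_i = Random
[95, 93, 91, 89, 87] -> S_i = 95 + -2*i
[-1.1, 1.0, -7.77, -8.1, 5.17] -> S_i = Random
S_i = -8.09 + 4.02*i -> [-8.09, -4.07, -0.05, 3.97, 7.99]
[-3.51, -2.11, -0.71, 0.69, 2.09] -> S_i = -3.51 + 1.40*i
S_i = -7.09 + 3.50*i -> [-7.09, -3.59, -0.09, 3.41, 6.91]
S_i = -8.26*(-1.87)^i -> [-8.26, 15.45, -28.88, 54.01, -101.01]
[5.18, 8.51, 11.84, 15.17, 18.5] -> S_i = 5.18 + 3.33*i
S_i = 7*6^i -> [7, 42, 252, 1512, 9072]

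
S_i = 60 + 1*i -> [60, 61, 62, 63, 64]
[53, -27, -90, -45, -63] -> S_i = Random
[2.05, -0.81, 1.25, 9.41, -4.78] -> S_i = Random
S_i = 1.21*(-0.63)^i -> [1.21, -0.76, 0.48, -0.3, 0.19]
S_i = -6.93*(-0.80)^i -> [-6.93, 5.54, -4.44, 3.55, -2.84]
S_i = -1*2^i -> [-1, -2, -4, -8, -16]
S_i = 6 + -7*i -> [6, -1, -8, -15, -22]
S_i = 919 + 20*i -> [919, 939, 959, 979, 999]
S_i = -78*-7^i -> [-78, 546, -3822, 26754, -187278]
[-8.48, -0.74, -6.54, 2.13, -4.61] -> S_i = Random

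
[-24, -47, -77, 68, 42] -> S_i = Random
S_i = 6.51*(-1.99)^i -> [6.51, -12.95, 25.78, -51.3, 102.09]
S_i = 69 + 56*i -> [69, 125, 181, 237, 293]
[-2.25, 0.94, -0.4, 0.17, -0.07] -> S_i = -2.25*(-0.42)^i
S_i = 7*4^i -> [7, 28, 112, 448, 1792]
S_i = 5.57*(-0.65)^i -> [5.57, -3.62, 2.35, -1.53, 0.99]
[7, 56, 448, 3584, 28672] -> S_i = 7*8^i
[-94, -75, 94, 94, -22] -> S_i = Random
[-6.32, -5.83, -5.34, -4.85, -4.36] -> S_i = -6.32 + 0.49*i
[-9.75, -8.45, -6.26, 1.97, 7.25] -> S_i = Random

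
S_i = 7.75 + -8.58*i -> [7.75, -0.83, -9.41, -17.99, -26.57]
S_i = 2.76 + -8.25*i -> [2.76, -5.49, -13.74, -21.99, -30.24]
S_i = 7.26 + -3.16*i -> [7.26, 4.1, 0.94, -2.22, -5.38]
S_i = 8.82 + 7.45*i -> [8.82, 16.27, 23.72, 31.17, 38.62]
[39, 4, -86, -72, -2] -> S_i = Random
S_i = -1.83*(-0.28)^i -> [-1.83, 0.51, -0.14, 0.04, -0.01]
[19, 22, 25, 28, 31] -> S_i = 19 + 3*i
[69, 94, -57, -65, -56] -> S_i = Random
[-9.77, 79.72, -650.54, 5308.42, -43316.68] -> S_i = -9.77*(-8.16)^i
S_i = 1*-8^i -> [1, -8, 64, -512, 4096]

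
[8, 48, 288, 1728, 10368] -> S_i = 8*6^i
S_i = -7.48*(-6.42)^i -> [-7.48, 48.02, -308.3, 1979.28, -12706.96]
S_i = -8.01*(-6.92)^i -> [-8.01, 55.43, -383.57, 2654.3, -18367.79]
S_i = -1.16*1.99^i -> [-1.16, -2.31, -4.59, -9.14, -18.19]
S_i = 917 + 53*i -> [917, 970, 1023, 1076, 1129]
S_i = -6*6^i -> [-6, -36, -216, -1296, -7776]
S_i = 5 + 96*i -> [5, 101, 197, 293, 389]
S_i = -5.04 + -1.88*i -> [-5.04, -6.92, -8.8, -10.68, -12.56]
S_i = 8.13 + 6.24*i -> [8.13, 14.37, 20.61, 26.85, 33.09]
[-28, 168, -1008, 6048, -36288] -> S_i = -28*-6^i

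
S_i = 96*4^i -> [96, 384, 1536, 6144, 24576]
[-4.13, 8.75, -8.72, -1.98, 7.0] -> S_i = Random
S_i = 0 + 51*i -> [0, 51, 102, 153, 204]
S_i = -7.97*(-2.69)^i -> [-7.97, 21.44, -57.67, 155.14, -417.32]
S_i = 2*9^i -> [2, 18, 162, 1458, 13122]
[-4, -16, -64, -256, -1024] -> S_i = -4*4^i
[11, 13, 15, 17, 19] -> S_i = 11 + 2*i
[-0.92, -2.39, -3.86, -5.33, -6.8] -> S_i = -0.92 + -1.47*i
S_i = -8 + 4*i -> [-8, -4, 0, 4, 8]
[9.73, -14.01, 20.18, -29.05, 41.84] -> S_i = 9.73*(-1.44)^i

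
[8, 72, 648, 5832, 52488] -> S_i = 8*9^i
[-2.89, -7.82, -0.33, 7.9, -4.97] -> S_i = Random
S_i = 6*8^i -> [6, 48, 384, 3072, 24576]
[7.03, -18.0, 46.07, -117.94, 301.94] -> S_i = 7.03*(-2.56)^i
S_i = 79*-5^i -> [79, -395, 1975, -9875, 49375]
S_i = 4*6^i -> [4, 24, 144, 864, 5184]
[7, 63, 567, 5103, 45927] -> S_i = 7*9^i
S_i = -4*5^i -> [-4, -20, -100, -500, -2500]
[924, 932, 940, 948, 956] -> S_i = 924 + 8*i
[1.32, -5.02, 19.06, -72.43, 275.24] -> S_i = 1.32*(-3.80)^i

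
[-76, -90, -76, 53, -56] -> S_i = Random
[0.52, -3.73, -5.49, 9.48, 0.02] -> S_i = Random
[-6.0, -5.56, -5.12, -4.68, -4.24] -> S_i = -6.00 + 0.44*i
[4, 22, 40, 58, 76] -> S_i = 4 + 18*i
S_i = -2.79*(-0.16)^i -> [-2.79, 0.45, -0.07, 0.01, -0.0]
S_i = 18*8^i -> [18, 144, 1152, 9216, 73728]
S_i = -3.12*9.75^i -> [-3.12, -30.42, -296.6, -2891.8, -28195.06]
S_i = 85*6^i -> [85, 510, 3060, 18360, 110160]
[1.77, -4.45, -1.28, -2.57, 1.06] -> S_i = Random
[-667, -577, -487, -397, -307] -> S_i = -667 + 90*i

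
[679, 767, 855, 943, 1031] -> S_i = 679 + 88*i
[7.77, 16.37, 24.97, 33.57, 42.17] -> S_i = 7.77 + 8.60*i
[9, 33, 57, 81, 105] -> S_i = 9 + 24*i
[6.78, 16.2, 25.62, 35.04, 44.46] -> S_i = 6.78 + 9.42*i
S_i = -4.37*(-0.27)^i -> [-4.37, 1.18, -0.32, 0.09, -0.02]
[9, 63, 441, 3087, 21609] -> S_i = 9*7^i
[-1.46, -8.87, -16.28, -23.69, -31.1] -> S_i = -1.46 + -7.41*i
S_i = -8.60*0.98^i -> [-8.6, -8.43, -8.26, -8.09, -7.93]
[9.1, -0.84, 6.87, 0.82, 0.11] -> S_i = Random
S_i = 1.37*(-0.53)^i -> [1.37, -0.73, 0.38, -0.2, 0.11]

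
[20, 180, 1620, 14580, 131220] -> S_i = 20*9^i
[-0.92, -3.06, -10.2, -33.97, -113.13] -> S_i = -0.92*3.33^i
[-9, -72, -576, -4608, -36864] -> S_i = -9*8^i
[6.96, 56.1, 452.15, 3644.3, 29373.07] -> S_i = 6.96*8.06^i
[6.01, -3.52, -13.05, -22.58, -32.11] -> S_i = 6.01 + -9.53*i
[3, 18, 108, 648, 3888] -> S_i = 3*6^i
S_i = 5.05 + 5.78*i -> [5.05, 10.83, 16.61, 22.39, 28.17]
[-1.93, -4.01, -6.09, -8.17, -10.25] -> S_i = -1.93 + -2.08*i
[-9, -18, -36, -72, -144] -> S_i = -9*2^i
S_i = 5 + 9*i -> [5, 14, 23, 32, 41]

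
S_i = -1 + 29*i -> [-1, 28, 57, 86, 115]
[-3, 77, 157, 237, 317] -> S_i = -3 + 80*i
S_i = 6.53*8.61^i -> [6.53, 56.22, 484.08, 4167.95, 35886.06]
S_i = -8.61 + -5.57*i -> [-8.61, -14.18, -19.75, -25.32, -30.89]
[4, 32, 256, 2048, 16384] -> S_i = 4*8^i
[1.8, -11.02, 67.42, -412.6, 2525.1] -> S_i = 1.80*(-6.12)^i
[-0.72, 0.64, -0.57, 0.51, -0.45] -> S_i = -0.72*(-0.89)^i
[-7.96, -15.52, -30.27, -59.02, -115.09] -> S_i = -7.96*1.95^i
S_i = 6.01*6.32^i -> [6.01, 37.98, 240.05, 1517.14, 9588.33]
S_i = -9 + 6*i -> [-9, -3, 3, 9, 15]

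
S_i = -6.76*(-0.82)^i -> [-6.76, 5.54, -4.55, 3.73, -3.06]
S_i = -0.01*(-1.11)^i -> [-0.01, 0.01, -0.01, 0.01, -0.02]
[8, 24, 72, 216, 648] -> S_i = 8*3^i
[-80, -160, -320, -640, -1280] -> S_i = -80*2^i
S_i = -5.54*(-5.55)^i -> [-5.54, 30.75, -170.65, 947.08, -5256.32]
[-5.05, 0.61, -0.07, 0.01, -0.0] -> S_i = -5.05*(-0.12)^i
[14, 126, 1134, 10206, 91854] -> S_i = 14*9^i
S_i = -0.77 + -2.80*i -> [-0.77, -3.57, -6.37, -9.17, -11.97]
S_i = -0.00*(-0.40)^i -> [-0.0, 0.0, -0.0, 0.0, -0.0]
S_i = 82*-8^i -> [82, -656, 5248, -41984, 335872]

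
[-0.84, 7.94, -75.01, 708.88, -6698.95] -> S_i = -0.84*(-9.45)^i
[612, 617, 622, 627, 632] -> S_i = 612 + 5*i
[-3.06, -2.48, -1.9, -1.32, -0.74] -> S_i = -3.06 + 0.58*i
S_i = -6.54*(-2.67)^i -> [-6.54, 17.46, -46.62, 124.48, -332.37]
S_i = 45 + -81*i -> [45, -36, -117, -198, -279]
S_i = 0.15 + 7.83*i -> [0.15, 7.98, 15.81, 23.64, 31.47]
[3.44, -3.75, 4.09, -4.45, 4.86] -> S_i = 3.44*(-1.09)^i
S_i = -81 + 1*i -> [-81, -80, -79, -78, -77]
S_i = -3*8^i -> [-3, -24, -192, -1536, -12288]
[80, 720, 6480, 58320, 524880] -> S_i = 80*9^i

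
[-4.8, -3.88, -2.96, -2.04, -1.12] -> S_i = -4.80 + 0.92*i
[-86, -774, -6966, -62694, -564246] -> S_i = -86*9^i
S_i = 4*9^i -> [4, 36, 324, 2916, 26244]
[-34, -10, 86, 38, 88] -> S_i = Random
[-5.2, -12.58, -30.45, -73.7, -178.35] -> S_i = -5.20*2.42^i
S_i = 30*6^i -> [30, 180, 1080, 6480, 38880]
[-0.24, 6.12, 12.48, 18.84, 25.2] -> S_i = -0.24 + 6.36*i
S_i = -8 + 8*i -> [-8, 0, 8, 16, 24]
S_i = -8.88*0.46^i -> [-8.88, -4.08, -1.88, -0.86, -0.4]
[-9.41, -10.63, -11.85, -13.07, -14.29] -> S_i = -9.41 + -1.22*i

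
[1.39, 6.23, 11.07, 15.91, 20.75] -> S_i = 1.39 + 4.84*i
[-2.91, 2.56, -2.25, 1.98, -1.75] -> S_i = -2.91*(-0.88)^i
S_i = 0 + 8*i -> [0, 8, 16, 24, 32]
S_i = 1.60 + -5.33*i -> [1.6, -3.73, -9.06, -14.39, -19.72]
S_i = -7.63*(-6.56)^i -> [-7.63, 50.05, -328.35, 2153.95, -14129.93]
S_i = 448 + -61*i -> [448, 387, 326, 265, 204]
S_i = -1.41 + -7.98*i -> [-1.41, -9.39, -17.37, -25.35, -33.33]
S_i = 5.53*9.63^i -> [5.53, 53.25, 512.84, 4938.6, 47558.73]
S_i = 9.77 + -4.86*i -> [9.77, 4.91, 0.05, -4.81, -9.67]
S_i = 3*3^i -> [3, 9, 27, 81, 243]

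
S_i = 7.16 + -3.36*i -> [7.16, 3.8, 0.44, -2.92, -6.28]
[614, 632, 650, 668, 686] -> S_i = 614 + 18*i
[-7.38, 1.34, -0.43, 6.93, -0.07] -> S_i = Random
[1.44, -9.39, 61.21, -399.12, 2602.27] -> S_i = 1.44*(-6.52)^i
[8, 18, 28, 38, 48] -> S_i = 8 + 10*i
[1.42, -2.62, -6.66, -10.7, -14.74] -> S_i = 1.42 + -4.04*i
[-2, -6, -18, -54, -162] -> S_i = -2*3^i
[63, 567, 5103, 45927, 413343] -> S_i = 63*9^i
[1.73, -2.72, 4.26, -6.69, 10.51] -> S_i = 1.73*(-1.57)^i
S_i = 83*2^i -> [83, 166, 332, 664, 1328]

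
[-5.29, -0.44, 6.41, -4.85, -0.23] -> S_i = Random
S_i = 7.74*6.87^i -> [7.74, 53.17, 365.3, 2509.64, 17241.22]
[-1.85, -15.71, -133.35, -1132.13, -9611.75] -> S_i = -1.85*8.49^i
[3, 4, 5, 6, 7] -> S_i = 3 + 1*i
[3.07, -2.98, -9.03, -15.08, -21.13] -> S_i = 3.07 + -6.05*i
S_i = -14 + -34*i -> [-14, -48, -82, -116, -150]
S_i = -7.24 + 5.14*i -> [-7.24, -2.1, 3.04, 8.18, 13.32]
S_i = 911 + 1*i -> [911, 912, 913, 914, 915]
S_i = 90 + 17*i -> [90, 107, 124, 141, 158]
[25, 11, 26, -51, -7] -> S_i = Random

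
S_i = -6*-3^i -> [-6, 18, -54, 162, -486]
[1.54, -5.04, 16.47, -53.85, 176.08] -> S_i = 1.54*(-3.27)^i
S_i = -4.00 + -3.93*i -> [-4.0, -7.93, -11.86, -15.79, -19.72]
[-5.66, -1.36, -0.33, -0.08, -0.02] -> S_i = -5.66*0.24^i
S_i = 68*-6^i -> [68, -408, 2448, -14688, 88128]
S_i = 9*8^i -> [9, 72, 576, 4608, 36864]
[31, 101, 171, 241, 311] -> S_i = 31 + 70*i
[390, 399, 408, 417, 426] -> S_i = 390 + 9*i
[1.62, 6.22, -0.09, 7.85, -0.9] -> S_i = Random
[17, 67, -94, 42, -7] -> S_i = Random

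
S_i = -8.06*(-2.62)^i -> [-8.06, 21.12, -55.33, 144.96, -379.79]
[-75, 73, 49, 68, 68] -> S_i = Random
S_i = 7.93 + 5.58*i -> [7.93, 13.51, 19.09, 24.67, 30.25]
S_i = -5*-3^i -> [-5, 15, -45, 135, -405]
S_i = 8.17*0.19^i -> [8.17, 1.55, 0.29, 0.06, 0.01]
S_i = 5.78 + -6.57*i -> [5.78, -0.79, -7.36, -13.93, -20.5]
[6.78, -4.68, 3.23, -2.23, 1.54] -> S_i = 6.78*(-0.69)^i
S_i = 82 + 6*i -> [82, 88, 94, 100, 106]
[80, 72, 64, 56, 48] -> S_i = 80 + -8*i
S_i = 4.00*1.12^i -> [4.0, 4.48, 5.02, 5.62, 6.29]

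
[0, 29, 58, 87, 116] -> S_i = 0 + 29*i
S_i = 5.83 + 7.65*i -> [5.83, 13.48, 21.13, 28.78, 36.43]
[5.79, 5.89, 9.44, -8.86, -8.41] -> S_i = Random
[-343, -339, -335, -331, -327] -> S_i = -343 + 4*i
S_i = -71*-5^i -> [-71, 355, -1775, 8875, -44375]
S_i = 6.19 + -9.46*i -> [6.19, -3.27, -12.73, -22.19, -31.65]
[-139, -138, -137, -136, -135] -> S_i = -139 + 1*i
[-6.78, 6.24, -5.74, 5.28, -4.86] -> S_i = -6.78*(-0.92)^i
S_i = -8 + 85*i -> [-8, 77, 162, 247, 332]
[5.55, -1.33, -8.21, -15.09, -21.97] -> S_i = 5.55 + -6.88*i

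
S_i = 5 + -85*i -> [5, -80, -165, -250, -335]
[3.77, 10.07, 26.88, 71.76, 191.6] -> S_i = 3.77*2.67^i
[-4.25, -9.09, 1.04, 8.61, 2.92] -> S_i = Random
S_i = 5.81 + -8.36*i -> [5.81, -2.55, -10.91, -19.27, -27.63]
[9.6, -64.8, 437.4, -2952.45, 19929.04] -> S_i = 9.60*(-6.75)^i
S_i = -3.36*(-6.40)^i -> [-3.36, 21.5, -137.63, 880.8, -5637.14]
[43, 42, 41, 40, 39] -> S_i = 43 + -1*i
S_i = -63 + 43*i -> [-63, -20, 23, 66, 109]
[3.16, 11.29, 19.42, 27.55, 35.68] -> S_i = 3.16 + 8.13*i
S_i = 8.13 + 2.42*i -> [8.13, 10.55, 12.97, 15.39, 17.81]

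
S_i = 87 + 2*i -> [87, 89, 91, 93, 95]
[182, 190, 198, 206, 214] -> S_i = 182 + 8*i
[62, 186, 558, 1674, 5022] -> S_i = 62*3^i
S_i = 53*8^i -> [53, 424, 3392, 27136, 217088]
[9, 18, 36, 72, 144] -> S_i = 9*2^i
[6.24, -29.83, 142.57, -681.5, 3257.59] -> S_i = 6.24*(-4.78)^i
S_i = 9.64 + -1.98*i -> [9.64, 7.66, 5.68, 3.7, 1.72]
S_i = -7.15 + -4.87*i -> [-7.15, -12.02, -16.89, -21.76, -26.63]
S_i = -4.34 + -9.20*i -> [-4.34, -13.54, -22.74, -31.94, -41.14]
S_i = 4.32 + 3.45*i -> [4.32, 7.77, 11.22, 14.67, 18.12]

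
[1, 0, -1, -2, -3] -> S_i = 1 + -1*i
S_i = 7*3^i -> [7, 21, 63, 189, 567]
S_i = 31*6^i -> [31, 186, 1116, 6696, 40176]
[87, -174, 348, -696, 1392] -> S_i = 87*-2^i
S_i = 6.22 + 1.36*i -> [6.22, 7.58, 8.94, 10.3, 11.66]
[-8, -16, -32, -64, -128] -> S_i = -8*2^i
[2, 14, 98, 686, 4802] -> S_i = 2*7^i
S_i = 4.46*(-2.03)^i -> [4.46, -9.05, 18.38, -37.31, 75.74]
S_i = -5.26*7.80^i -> [-5.26, -41.03, -320.02, -2496.14, -19469.92]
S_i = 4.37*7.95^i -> [4.37, 34.74, 276.19, 2195.75, 17456.21]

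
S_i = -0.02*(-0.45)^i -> [-0.02, 0.01, -0.0, 0.0, -0.0]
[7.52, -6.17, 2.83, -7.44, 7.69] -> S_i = Random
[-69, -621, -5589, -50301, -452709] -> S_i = -69*9^i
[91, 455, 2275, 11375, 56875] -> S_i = 91*5^i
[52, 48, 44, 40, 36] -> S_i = 52 + -4*i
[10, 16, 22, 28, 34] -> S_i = 10 + 6*i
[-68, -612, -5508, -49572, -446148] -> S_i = -68*9^i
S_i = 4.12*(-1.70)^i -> [4.12, -7.0, 11.91, -20.24, 34.41]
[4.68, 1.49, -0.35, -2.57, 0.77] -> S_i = Random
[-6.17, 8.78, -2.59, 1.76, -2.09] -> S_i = Random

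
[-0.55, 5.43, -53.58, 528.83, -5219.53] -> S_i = -0.55*(-9.87)^i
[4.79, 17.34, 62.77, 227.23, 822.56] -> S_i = 4.79*3.62^i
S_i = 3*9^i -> [3, 27, 243, 2187, 19683]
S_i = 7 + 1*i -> [7, 8, 9, 10, 11]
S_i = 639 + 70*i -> [639, 709, 779, 849, 919]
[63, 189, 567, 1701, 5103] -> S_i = 63*3^i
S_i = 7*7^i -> [7, 49, 343, 2401, 16807]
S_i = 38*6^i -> [38, 228, 1368, 8208, 49248]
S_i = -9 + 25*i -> [-9, 16, 41, 66, 91]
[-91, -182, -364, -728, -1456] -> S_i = -91*2^i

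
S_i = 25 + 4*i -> [25, 29, 33, 37, 41]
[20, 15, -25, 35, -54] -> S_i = Random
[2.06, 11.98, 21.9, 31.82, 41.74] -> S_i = 2.06 + 9.92*i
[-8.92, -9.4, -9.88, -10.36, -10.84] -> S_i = -8.92 + -0.48*i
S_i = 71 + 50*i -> [71, 121, 171, 221, 271]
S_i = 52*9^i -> [52, 468, 4212, 37908, 341172]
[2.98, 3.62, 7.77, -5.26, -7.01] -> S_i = Random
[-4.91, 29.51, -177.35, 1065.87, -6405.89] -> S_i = -4.91*(-6.01)^i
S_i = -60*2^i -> [-60, -120, -240, -480, -960]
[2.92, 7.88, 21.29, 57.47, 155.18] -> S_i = 2.92*2.70^i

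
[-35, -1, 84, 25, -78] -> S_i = Random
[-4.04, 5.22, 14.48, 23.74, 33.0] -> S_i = -4.04 + 9.26*i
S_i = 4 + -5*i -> [4, -1, -6, -11, -16]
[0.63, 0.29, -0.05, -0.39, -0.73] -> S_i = 0.63 + -0.34*i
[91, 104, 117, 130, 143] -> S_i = 91 + 13*i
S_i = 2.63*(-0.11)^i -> [2.63, -0.29, 0.03, -0.0, 0.0]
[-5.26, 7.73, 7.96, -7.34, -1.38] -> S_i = Random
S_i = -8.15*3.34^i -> [-8.15, -27.22, -90.92, -303.67, -1014.25]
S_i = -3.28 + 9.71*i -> [-3.28, 6.43, 16.14, 25.85, 35.56]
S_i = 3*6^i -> [3, 18, 108, 648, 3888]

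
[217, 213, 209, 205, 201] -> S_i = 217 + -4*i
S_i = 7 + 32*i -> [7, 39, 71, 103, 135]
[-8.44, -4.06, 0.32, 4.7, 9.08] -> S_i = -8.44 + 4.38*i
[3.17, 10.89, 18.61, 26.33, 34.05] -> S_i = 3.17 + 7.72*i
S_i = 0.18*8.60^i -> [0.18, 1.55, 13.31, 114.49, 984.61]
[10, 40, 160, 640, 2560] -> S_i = 10*4^i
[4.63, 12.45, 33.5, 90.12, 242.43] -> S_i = 4.63*2.69^i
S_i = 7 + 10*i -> [7, 17, 27, 37, 47]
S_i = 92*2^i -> [92, 184, 368, 736, 1472]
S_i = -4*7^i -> [-4, -28, -196, -1372, -9604]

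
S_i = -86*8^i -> [-86, -688, -5504, -44032, -352256]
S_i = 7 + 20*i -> [7, 27, 47, 67, 87]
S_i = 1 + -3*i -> [1, -2, -5, -8, -11]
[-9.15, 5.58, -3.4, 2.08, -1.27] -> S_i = -9.15*(-0.61)^i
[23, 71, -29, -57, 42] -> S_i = Random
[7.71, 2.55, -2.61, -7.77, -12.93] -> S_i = 7.71 + -5.16*i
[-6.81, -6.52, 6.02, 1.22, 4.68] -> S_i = Random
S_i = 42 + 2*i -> [42, 44, 46, 48, 50]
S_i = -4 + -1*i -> [-4, -5, -6, -7, -8]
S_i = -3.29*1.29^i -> [-3.29, -4.24, -5.47, -7.06, -9.11]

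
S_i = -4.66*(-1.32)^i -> [-4.66, 6.15, -8.12, 10.72, -14.15]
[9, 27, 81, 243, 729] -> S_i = 9*3^i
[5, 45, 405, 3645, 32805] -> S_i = 5*9^i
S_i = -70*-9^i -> [-70, 630, -5670, 51030, -459270]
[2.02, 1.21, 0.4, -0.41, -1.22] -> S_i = 2.02 + -0.81*i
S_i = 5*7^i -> [5, 35, 245, 1715, 12005]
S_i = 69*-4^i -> [69, -276, 1104, -4416, 17664]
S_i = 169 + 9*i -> [169, 178, 187, 196, 205]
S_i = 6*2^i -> [6, 12, 24, 48, 96]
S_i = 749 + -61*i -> [749, 688, 627, 566, 505]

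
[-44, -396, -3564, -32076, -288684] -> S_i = -44*9^i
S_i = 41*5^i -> [41, 205, 1025, 5125, 25625]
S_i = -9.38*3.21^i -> [-9.38, -30.11, -96.65, -310.25, -995.92]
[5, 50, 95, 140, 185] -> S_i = 5 + 45*i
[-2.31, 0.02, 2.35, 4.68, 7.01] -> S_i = -2.31 + 2.33*i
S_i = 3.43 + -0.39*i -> [3.43, 3.04, 2.65, 2.26, 1.87]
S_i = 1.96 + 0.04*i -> [1.96, 2.0, 2.04, 2.08, 2.12]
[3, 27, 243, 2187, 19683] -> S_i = 3*9^i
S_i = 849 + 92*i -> [849, 941, 1033, 1125, 1217]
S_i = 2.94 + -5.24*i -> [2.94, -2.3, -7.54, -12.78, -18.02]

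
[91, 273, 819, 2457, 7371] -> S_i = 91*3^i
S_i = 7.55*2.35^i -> [7.55, 17.74, 41.69, 97.98, 230.26]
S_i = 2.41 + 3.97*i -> [2.41, 6.38, 10.35, 14.32, 18.29]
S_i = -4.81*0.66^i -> [-4.81, -3.17, -2.1, -1.38, -0.91]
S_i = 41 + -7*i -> [41, 34, 27, 20, 13]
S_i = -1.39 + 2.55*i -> [-1.39, 1.16, 3.71, 6.26, 8.81]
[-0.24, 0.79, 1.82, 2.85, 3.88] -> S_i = -0.24 + 1.03*i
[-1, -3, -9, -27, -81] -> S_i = -1*3^i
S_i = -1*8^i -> [-1, -8, -64, -512, -4096]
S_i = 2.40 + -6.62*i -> [2.4, -4.22, -10.84, -17.46, -24.08]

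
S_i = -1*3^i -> [-1, -3, -9, -27, -81]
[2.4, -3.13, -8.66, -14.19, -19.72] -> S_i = 2.40 + -5.53*i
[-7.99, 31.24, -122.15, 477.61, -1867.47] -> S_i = -7.99*(-3.91)^i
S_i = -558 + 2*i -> [-558, -556, -554, -552, -550]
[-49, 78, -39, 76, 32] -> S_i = Random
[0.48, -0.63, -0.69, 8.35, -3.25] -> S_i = Random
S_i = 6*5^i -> [6, 30, 150, 750, 3750]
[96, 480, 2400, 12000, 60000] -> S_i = 96*5^i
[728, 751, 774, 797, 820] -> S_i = 728 + 23*i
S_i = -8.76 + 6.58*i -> [-8.76, -2.18, 4.4, 10.98, 17.56]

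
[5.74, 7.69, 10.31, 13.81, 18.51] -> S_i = 5.74*1.34^i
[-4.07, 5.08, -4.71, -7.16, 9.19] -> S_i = Random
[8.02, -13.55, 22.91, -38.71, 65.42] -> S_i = 8.02*(-1.69)^i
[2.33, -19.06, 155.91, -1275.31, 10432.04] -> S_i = 2.33*(-8.18)^i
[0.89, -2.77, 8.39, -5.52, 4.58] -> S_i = Random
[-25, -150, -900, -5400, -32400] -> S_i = -25*6^i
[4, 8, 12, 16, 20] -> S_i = 4 + 4*i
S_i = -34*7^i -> [-34, -238, -1666, -11662, -81634]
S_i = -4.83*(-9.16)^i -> [-4.83, 44.24, -405.26, 3712.22, -34003.92]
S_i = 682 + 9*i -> [682, 691, 700, 709, 718]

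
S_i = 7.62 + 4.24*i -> [7.62, 11.86, 16.1, 20.34, 24.58]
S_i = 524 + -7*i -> [524, 517, 510, 503, 496]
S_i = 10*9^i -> [10, 90, 810, 7290, 65610]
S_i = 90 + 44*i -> [90, 134, 178, 222, 266]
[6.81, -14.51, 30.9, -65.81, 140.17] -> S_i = 6.81*(-2.13)^i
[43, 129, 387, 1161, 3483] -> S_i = 43*3^i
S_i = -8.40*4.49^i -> [-8.4, -37.72, -169.34, -760.36, -3414.01]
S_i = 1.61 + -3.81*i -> [1.61, -2.2, -6.01, -9.82, -13.63]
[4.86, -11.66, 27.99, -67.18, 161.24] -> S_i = 4.86*(-2.40)^i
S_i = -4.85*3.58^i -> [-4.85, -17.36, -62.16, -222.53, -796.66]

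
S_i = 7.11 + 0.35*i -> [7.11, 7.46, 7.81, 8.16, 8.51]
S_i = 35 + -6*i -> [35, 29, 23, 17, 11]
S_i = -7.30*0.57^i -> [-7.3, -4.16, -2.37, -1.35, -0.77]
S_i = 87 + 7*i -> [87, 94, 101, 108, 115]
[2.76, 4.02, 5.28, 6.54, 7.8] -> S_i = 2.76 + 1.26*i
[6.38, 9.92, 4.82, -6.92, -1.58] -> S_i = Random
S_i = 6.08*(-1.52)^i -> [6.08, -9.24, 14.05, -21.35, 32.45]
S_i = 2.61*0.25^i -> [2.61, 0.65, 0.16, 0.04, 0.01]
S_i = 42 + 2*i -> [42, 44, 46, 48, 50]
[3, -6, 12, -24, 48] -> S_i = 3*-2^i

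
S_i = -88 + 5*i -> [-88, -83, -78, -73, -68]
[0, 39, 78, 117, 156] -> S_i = 0 + 39*i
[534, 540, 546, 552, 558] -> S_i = 534 + 6*i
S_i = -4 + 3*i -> [-4, -1, 2, 5, 8]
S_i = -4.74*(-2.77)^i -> [-4.74, 13.13, -36.37, 100.74, -279.06]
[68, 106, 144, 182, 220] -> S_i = 68 + 38*i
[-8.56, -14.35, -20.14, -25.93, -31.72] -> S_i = -8.56 + -5.79*i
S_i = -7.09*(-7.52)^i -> [-7.09, 53.32, -400.94, 3015.09, -22673.45]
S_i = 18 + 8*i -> [18, 26, 34, 42, 50]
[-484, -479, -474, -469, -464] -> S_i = -484 + 5*i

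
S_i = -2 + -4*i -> [-2, -6, -10, -14, -18]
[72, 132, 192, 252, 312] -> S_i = 72 + 60*i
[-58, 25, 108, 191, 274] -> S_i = -58 + 83*i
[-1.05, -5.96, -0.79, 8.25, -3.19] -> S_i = Random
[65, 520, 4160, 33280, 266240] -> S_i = 65*8^i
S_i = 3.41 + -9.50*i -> [3.41, -6.09, -15.59, -25.09, -34.59]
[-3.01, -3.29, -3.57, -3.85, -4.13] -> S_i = -3.01 + -0.28*i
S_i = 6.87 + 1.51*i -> [6.87, 8.38, 9.89, 11.4, 12.91]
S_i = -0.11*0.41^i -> [-0.11, -0.05, -0.02, -0.01, -0.0]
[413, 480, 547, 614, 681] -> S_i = 413 + 67*i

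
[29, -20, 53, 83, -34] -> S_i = Random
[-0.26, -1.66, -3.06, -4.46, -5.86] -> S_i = -0.26 + -1.40*i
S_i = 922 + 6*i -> [922, 928, 934, 940, 946]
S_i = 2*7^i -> [2, 14, 98, 686, 4802]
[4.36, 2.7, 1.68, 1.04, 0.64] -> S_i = 4.36*0.62^i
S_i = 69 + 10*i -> [69, 79, 89, 99, 109]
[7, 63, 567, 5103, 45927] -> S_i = 7*9^i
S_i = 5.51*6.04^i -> [5.51, 33.28, 201.01, 1214.12, 7333.3]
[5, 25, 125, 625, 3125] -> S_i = 5*5^i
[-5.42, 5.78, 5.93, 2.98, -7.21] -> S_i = Random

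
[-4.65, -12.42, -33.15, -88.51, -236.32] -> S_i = -4.65*2.67^i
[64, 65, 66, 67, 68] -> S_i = 64 + 1*i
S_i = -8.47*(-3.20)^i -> [-8.47, 27.1, -86.73, 277.54, -888.14]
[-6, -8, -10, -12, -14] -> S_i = -6 + -2*i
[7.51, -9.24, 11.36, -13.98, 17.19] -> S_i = 7.51*(-1.23)^i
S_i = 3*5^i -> [3, 15, 75, 375, 1875]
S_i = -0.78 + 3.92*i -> [-0.78, 3.14, 7.06, 10.98, 14.9]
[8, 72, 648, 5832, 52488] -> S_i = 8*9^i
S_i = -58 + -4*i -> [-58, -62, -66, -70, -74]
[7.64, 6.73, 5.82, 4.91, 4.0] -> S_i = 7.64 + -0.91*i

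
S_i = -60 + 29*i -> [-60, -31, -2, 27, 56]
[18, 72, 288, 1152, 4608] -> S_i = 18*4^i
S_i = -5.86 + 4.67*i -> [-5.86, -1.19, 3.48, 8.15, 12.82]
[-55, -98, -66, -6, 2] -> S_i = Random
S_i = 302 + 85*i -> [302, 387, 472, 557, 642]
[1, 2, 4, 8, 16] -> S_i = 1*2^i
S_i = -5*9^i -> [-5, -45, -405, -3645, -32805]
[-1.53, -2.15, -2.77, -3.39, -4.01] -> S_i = -1.53 + -0.62*i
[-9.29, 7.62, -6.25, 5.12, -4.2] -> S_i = -9.29*(-0.82)^i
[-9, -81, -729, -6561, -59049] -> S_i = -9*9^i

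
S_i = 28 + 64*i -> [28, 92, 156, 220, 284]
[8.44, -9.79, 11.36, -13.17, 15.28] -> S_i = 8.44*(-1.16)^i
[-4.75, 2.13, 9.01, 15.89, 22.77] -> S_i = -4.75 + 6.88*i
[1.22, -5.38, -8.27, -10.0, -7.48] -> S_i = Random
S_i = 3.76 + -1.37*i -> [3.76, 2.39, 1.02, -0.35, -1.72]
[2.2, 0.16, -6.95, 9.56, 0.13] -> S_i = Random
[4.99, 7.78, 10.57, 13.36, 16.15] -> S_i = 4.99 + 2.79*i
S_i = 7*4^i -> [7, 28, 112, 448, 1792]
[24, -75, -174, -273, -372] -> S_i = 24 + -99*i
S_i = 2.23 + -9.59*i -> [2.23, -7.36, -16.95, -26.54, -36.13]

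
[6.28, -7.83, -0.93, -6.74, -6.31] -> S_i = Random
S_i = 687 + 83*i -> [687, 770, 853, 936, 1019]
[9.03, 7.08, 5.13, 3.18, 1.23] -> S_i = 9.03 + -1.95*i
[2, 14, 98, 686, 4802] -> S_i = 2*7^i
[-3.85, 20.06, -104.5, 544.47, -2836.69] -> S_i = -3.85*(-5.21)^i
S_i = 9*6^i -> [9, 54, 324, 1944, 11664]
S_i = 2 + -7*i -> [2, -5, -12, -19, -26]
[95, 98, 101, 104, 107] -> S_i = 95 + 3*i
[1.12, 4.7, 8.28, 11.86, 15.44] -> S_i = 1.12 + 3.58*i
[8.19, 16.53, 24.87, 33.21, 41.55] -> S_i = 8.19 + 8.34*i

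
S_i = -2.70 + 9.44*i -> [-2.7, 6.74, 16.18, 25.62, 35.06]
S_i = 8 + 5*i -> [8, 13, 18, 23, 28]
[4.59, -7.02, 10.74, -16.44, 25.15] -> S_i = 4.59*(-1.53)^i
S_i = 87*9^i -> [87, 783, 7047, 63423, 570807]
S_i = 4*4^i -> [4, 16, 64, 256, 1024]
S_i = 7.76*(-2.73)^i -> [7.76, -21.18, 57.83, -157.89, 431.03]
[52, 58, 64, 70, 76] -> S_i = 52 + 6*i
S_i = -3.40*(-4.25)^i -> [-3.4, 14.45, -61.41, 261.0, -1109.26]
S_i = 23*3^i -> [23, 69, 207, 621, 1863]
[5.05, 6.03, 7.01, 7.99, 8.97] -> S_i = 5.05 + 0.98*i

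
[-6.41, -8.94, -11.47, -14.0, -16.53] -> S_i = -6.41 + -2.53*i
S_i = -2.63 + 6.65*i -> [-2.63, 4.02, 10.67, 17.32, 23.97]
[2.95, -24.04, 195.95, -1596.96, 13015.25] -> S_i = 2.95*(-8.15)^i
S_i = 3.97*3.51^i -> [3.97, 13.93, 48.91, 171.68, 602.59]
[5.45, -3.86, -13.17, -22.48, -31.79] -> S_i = 5.45 + -9.31*i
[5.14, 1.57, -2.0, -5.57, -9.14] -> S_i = 5.14 + -3.57*i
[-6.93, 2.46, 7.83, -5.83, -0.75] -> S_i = Random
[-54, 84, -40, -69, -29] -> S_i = Random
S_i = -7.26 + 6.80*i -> [-7.26, -0.46, 6.34, 13.14, 19.94]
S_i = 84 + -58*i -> [84, 26, -32, -90, -148]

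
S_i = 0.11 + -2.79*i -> [0.11, -2.68, -5.47, -8.26, -11.05]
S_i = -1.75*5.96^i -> [-1.75, -10.43, -62.16, -370.49, -2208.12]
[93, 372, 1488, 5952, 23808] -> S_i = 93*4^i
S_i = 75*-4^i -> [75, -300, 1200, -4800, 19200]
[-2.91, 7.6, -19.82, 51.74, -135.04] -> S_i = -2.91*(-2.61)^i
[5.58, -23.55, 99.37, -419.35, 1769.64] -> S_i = 5.58*(-4.22)^i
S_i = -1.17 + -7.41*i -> [-1.17, -8.58, -15.99, -23.4, -30.81]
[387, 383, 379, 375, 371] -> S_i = 387 + -4*i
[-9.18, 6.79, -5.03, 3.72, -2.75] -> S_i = -9.18*(-0.74)^i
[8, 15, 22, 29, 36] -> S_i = 8 + 7*i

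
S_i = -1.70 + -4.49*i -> [-1.7, -6.19, -10.68, -15.17, -19.66]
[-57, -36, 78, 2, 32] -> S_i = Random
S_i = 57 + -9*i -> [57, 48, 39, 30, 21]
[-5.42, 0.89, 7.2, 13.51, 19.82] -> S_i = -5.42 + 6.31*i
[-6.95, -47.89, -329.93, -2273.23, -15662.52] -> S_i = -6.95*6.89^i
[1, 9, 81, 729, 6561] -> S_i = 1*9^i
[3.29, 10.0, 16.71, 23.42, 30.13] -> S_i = 3.29 + 6.71*i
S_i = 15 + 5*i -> [15, 20, 25, 30, 35]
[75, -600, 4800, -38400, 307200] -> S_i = 75*-8^i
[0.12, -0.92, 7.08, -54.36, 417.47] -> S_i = 0.12*(-7.68)^i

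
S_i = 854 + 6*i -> [854, 860, 866, 872, 878]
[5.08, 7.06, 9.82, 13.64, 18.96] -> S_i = 5.08*1.39^i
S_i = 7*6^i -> [7, 42, 252, 1512, 9072]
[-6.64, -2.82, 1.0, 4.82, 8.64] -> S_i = -6.64 + 3.82*i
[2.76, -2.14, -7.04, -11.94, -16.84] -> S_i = 2.76 + -4.90*i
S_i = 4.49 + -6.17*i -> [4.49, -1.68, -7.85, -14.02, -20.19]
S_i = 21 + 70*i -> [21, 91, 161, 231, 301]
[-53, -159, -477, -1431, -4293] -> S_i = -53*3^i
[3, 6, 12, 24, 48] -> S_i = 3*2^i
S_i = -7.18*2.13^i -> [-7.18, -15.29, -32.57, -69.38, -147.79]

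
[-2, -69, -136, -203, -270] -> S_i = -2 + -67*i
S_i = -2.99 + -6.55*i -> [-2.99, -9.54, -16.09, -22.64, -29.19]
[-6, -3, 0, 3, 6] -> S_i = -6 + 3*i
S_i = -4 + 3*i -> [-4, -1, 2, 5, 8]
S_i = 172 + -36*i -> [172, 136, 100, 64, 28]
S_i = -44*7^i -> [-44, -308, -2156, -15092, -105644]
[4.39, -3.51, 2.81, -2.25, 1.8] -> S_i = 4.39*(-0.80)^i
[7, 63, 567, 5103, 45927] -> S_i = 7*9^i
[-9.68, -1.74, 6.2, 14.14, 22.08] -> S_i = -9.68 + 7.94*i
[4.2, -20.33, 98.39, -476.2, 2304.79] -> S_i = 4.20*(-4.84)^i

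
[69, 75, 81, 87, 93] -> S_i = 69 + 6*i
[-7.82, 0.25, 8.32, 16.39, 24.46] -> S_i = -7.82 + 8.07*i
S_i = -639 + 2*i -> [-639, -637, -635, -633, -631]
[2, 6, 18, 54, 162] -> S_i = 2*3^i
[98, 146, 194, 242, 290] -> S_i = 98 + 48*i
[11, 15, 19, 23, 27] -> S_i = 11 + 4*i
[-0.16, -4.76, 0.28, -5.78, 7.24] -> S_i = Random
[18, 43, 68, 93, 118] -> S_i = 18 + 25*i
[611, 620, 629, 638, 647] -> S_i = 611 + 9*i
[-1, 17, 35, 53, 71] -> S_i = -1 + 18*i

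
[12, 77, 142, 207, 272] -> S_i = 12 + 65*i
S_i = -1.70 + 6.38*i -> [-1.7, 4.68, 11.06, 17.44, 23.82]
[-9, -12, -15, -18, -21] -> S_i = -9 + -3*i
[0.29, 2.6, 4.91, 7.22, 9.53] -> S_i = 0.29 + 2.31*i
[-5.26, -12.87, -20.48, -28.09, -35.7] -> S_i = -5.26 + -7.61*i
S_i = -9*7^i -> [-9, -63, -441, -3087, -21609]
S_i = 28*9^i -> [28, 252, 2268, 20412, 183708]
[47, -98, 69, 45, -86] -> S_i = Random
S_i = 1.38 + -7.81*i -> [1.38, -6.43, -14.24, -22.05, -29.86]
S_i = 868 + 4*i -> [868, 872, 876, 880, 884]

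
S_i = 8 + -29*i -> [8, -21, -50, -79, -108]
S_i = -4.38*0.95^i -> [-4.38, -4.16, -3.95, -3.76, -3.57]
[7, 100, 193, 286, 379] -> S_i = 7 + 93*i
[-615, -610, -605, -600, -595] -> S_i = -615 + 5*i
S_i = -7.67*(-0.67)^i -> [-7.67, 5.14, -3.44, 2.31, -1.55]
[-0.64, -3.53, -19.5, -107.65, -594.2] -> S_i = -0.64*5.52^i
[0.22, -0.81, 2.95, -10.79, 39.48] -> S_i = 0.22*(-3.66)^i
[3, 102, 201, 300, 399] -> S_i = 3 + 99*i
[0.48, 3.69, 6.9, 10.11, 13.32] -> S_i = 0.48 + 3.21*i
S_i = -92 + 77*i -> [-92, -15, 62, 139, 216]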